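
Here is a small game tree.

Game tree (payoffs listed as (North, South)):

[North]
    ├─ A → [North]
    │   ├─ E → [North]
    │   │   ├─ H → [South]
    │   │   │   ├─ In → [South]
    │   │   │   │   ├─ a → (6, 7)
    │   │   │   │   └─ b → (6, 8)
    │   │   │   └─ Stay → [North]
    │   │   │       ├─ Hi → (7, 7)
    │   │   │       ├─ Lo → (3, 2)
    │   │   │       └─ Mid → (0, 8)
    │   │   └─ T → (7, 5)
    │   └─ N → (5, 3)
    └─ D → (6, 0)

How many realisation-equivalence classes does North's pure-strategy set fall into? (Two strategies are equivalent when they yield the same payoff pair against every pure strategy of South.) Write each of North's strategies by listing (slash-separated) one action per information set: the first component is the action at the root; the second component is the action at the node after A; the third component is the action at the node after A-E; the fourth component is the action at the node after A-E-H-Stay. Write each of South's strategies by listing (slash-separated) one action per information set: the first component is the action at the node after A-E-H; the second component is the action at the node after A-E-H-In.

6

North has 24 pure strategies: A/E/H/Hi, A/E/H/Lo, A/E/H/Mid, A/E/T/Hi, A/E/T/Lo, A/E/T/Mid, A/N/H/Hi, A/N/H/Lo, A/N/H/Mid, A/N/T/Hi, A/N/T/Lo, A/N/T/Mid, D/E/H/Hi, D/E/H/Lo, D/E/H/Mid, D/E/T/Hi, D/E/T/Lo, D/E/T/Mid, D/N/H/Hi, D/N/H/Lo, D/N/H/Mid, D/N/T/Hi, D/N/T/Lo, D/N/T/Mid. Columns: In/a, In/b, Stay/a, Stay/b.
{A/E/H/Hi} → row (6,7) (6,8) (7,7) (7,7)
{A/E/H/Lo} → row (6,7) (6,8) (3,2) (3,2)
{A/E/H/Mid} → row (6,7) (6,8) (0,8) (0,8)
{A/E/T/Hi, A/E/T/Lo, A/E/T/Mid} → row (7,5) (7,5) (7,5) (7,5)
{A/N/H/Hi, A/N/H/Lo, A/N/H/Mid, A/N/T/Hi, A/N/T/Lo, A/N/T/Mid} → row (5,3) (5,3) (5,3) (5,3)
{D/E/H/Hi, D/E/H/Lo, D/E/H/Mid, D/E/T/Hi, D/E/T/Lo, D/E/T/Mid, D/N/H/Hi, D/N/H/Lo, D/N/H/Mid, D/N/T/Hi, D/N/T/Lo, D/N/T/Mid} → row (6,0) (6,0) (6,0) (6,0)
That's 6 distinct rows out of 24 strategies.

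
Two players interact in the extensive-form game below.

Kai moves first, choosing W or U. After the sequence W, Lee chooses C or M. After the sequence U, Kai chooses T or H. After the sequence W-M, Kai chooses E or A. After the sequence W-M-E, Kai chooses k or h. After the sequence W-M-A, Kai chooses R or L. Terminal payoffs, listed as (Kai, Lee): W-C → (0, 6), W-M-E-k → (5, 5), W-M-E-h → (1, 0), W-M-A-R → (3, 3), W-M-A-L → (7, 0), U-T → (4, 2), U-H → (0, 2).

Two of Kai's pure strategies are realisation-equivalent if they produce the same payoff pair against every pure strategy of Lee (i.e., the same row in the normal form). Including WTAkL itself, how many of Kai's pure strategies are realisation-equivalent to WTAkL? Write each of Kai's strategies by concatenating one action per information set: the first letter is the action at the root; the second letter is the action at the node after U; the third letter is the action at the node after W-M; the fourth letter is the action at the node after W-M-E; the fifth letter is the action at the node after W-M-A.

Row for WTAkL (columns C, M): (0,6) (7,0).
Under WTAkL, Kai's choice at the node after U and at the node after W-M-E can never be reached regardless of what Lee does, so varying those choices leaves every outcome unchanged.
Holding the reachable choices fixed and varying the unreachable ones freely already gives 2 × 2 = 4 equivalent strategies.
No other strategy reproduces this row, so those 4 are the full class: WTAkL, WTAhL, WHAkL, WHAhL.

4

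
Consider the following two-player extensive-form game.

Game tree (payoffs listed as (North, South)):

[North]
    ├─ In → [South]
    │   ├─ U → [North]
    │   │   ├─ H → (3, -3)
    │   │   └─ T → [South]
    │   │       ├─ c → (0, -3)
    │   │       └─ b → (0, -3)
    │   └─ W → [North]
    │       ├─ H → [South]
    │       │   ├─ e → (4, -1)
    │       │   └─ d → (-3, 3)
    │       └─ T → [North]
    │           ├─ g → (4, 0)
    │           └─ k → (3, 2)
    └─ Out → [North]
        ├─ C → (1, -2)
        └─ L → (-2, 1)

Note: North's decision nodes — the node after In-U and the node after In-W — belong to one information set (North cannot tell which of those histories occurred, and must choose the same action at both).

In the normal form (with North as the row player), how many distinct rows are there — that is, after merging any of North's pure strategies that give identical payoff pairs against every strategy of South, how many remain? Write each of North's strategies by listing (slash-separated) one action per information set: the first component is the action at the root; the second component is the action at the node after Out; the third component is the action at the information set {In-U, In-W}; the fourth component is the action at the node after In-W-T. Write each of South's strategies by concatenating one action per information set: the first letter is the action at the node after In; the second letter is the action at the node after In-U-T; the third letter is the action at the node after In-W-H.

North has 16 pure strategies: In/C/H/g, In/C/H/k, In/C/T/g, In/C/T/k, In/L/H/g, In/L/H/k, In/L/T/g, In/L/T/k, Out/C/H/g, Out/C/H/k, Out/C/T/g, Out/C/T/k, Out/L/H/g, Out/L/H/k, Out/L/T/g, Out/L/T/k. Columns: Uce, Ucd, Ube, Ubd, Wce, Wcd, Wbe, Wbd.
{In/C/H/g, In/C/H/k, In/L/H/g, In/L/H/k} → row (3,-3) (3,-3) (3,-3) (3,-3) (4,-1) (-3,3) (4,-1) (-3,3)
{In/C/T/g, In/L/T/g} → row (0,-3) (0,-3) (0,-3) (0,-3) (4,0) (4,0) (4,0) (4,0)
{In/C/T/k, In/L/T/k} → row (0,-3) (0,-3) (0,-3) (0,-3) (3,2) (3,2) (3,2) (3,2)
{Out/C/H/g, Out/C/H/k, Out/C/T/g, Out/C/T/k} → row (1,-2) (1,-2) (1,-2) (1,-2) (1,-2) (1,-2) (1,-2) (1,-2)
{Out/L/H/g, Out/L/H/k, Out/L/T/g, Out/L/T/k} → row (-2,1) (-2,1) (-2,1) (-2,1) (-2,1) (-2,1) (-2,1) (-2,1)
That's 5 distinct rows out of 16 strategies.

5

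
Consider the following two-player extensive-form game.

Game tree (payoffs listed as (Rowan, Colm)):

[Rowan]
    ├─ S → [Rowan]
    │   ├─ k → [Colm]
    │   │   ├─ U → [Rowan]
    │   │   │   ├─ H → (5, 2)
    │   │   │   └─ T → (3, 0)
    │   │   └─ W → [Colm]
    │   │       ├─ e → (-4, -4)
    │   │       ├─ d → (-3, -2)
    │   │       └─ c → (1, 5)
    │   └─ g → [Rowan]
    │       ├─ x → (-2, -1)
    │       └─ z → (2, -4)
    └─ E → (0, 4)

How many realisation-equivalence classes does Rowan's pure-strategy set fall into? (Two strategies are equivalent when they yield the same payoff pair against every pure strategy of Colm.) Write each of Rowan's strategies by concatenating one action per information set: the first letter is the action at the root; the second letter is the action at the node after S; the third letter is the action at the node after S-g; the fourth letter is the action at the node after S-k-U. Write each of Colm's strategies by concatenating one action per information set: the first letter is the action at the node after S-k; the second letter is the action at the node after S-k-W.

5

Rowan has 16 pure strategies: SkxH, SkxT, SkzH, SkzT, SgxH, SgxT, SgzH, SgzT, EkxH, EkxT, EkzH, EkzT, EgxH, EgxT, EgzH, EgzT. Columns: Ue, Ud, Uc, We, Wd, Wc.
{SkxH, SkzH} → row (5,2) (5,2) (5,2) (-4,-4) (-3,-2) (1,5)
{SkxT, SkzT} → row (3,0) (3,0) (3,0) (-4,-4) (-3,-2) (1,5)
{SgxH, SgxT} → row (-2,-1) (-2,-1) (-2,-1) (-2,-1) (-2,-1) (-2,-1)
{SgzH, SgzT} → row (2,-4) (2,-4) (2,-4) (2,-4) (2,-4) (2,-4)
{EkxH, EkxT, EkzH, EkzT, EgxH, EgxT, EgzH, EgzT} → row (0,4) (0,4) (0,4) (0,4) (0,4) (0,4)
That's 5 distinct rows out of 16 strategies.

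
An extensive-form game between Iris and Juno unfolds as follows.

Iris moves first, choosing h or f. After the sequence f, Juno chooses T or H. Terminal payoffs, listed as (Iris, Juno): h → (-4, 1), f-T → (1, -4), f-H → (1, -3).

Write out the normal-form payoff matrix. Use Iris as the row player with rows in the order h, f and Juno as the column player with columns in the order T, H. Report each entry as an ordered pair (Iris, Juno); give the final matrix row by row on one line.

            T        H
   h   (-4,1)   (-4,1)
   f   (1,-4)   (1,-3)

h: (-4,1) (-4,1) | f: (1,-4) (1,-3)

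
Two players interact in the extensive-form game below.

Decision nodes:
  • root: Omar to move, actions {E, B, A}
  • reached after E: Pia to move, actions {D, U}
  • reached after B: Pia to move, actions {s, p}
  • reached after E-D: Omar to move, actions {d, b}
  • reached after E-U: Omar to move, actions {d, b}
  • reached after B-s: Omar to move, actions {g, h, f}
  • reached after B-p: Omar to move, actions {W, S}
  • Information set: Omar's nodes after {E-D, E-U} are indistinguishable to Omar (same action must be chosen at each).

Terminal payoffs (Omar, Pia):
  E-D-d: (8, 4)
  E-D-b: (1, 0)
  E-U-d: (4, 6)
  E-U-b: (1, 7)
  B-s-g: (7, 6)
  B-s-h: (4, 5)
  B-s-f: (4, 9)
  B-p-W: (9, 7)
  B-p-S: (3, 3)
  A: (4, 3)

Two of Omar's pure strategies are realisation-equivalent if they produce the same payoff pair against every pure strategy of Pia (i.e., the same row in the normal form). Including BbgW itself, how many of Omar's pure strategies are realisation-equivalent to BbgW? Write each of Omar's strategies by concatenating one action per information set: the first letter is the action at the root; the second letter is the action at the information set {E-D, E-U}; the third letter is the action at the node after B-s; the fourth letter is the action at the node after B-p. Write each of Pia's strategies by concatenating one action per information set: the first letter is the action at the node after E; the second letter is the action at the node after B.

2

Row for BbgW (columns Ds, Dp, Us, Up): (7,6) (9,7) (7,6) (9,7).
Under BbgW, Omar's choice at the information set {E-D, E-U} can never be reached regardless of what Pia does, so varying those choices leaves every outcome unchanged.
Holding the reachable choices fixed and varying the unreachable one freely already gives 2 equivalent strategies.
No other strategy reproduces this row, so those 2 are the full class: BdgW, BbgW.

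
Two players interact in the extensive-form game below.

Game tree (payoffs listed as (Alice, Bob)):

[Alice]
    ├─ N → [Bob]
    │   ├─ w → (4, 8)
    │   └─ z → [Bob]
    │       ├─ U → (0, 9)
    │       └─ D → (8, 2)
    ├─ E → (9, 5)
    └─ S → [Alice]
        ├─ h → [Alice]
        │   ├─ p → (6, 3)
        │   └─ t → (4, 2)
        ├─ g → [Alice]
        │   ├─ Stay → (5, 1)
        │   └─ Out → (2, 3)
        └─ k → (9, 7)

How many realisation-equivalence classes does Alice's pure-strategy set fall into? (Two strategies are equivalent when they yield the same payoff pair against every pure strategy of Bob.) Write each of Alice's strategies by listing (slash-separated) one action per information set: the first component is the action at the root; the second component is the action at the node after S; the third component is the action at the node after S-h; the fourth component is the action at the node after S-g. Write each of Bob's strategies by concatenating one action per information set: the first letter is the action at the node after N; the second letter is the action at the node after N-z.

Alice has 36 pure strategies: N/h/p/Stay, N/h/p/Out, N/h/t/Stay, N/h/t/Out, N/g/p/Stay, N/g/p/Out, N/g/t/Stay, N/g/t/Out, N/k/p/Stay, N/k/p/Out, N/k/t/Stay, N/k/t/Out, E/h/p/Stay, E/h/p/Out, E/h/t/Stay, E/h/t/Out, E/g/p/Stay, E/g/p/Out, E/g/t/Stay, E/g/t/Out, E/k/p/Stay, E/k/p/Out, E/k/t/Stay, E/k/t/Out, S/h/p/Stay, S/h/p/Out, S/h/t/Stay, S/h/t/Out, S/g/p/Stay, S/g/p/Out, S/g/t/Stay, S/g/t/Out, S/k/p/Stay, S/k/p/Out, S/k/t/Stay, S/k/t/Out. Columns: wU, wD, zU, zD.
{N/h/p/Stay, N/h/p/Out, N/h/t/Stay, N/h/t/Out, N/g/p/Stay, N/g/p/Out, N/g/t/Stay, N/g/t/Out, N/k/p/Stay, N/k/p/Out, N/k/t/Stay, N/k/t/Out} → row (4,8) (4,8) (0,9) (8,2)
{E/h/p/Stay, E/h/p/Out, E/h/t/Stay, E/h/t/Out, E/g/p/Stay, E/g/p/Out, E/g/t/Stay, E/g/t/Out, E/k/p/Stay, E/k/p/Out, E/k/t/Stay, E/k/t/Out} → row (9,5) (9,5) (9,5) (9,5)
{S/h/p/Stay, S/h/p/Out} → row (6,3) (6,3) (6,3) (6,3)
{S/h/t/Stay, S/h/t/Out} → row (4,2) (4,2) (4,2) (4,2)
{S/g/p/Stay, S/g/t/Stay} → row (5,1) (5,1) (5,1) (5,1)
{S/g/p/Out, S/g/t/Out} → row (2,3) (2,3) (2,3) (2,3)
{S/k/p/Stay, S/k/p/Out, S/k/t/Stay, S/k/t/Out} → row (9,7) (9,7) (9,7) (9,7)
That's 7 distinct rows out of 36 strategies.

7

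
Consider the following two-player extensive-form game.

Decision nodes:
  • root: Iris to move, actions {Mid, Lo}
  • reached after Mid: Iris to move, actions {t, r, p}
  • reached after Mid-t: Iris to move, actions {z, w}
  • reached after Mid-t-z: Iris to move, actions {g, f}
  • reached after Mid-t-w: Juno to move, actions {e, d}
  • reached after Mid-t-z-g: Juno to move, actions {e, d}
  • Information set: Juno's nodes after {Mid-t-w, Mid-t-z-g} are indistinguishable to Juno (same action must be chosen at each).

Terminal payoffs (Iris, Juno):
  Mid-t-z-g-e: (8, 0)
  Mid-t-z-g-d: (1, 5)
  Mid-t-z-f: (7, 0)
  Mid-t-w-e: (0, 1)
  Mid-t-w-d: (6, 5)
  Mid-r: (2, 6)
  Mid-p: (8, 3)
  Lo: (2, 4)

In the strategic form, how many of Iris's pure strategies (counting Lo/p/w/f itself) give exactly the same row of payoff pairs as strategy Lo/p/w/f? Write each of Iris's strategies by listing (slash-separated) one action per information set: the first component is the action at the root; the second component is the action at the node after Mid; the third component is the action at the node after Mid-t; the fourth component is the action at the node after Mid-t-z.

12

Row for Lo/p/w/f (columns e, d): (2,4) (2,4).
Under Lo/p/w/f, Iris's choice at the node after Mid and at the node after Mid-t and at the node after Mid-t-z can never be reached regardless of what Juno does, so varying those choices leaves every outcome unchanged.
Holding the reachable choices fixed and varying the unreachable ones freely already gives 3 × 2 × 2 = 12 equivalent strategies.
No other strategy reproduces this row, so those 12 are the full class: Lo/t/z/g, Lo/t/z/f, Lo/t/w/g, Lo/t/w/f, Lo/r/z/g, Lo/r/z/f, Lo/r/w/g, Lo/r/w/f, Lo/p/z/g, Lo/p/z/f, Lo/p/w/g, Lo/p/w/f.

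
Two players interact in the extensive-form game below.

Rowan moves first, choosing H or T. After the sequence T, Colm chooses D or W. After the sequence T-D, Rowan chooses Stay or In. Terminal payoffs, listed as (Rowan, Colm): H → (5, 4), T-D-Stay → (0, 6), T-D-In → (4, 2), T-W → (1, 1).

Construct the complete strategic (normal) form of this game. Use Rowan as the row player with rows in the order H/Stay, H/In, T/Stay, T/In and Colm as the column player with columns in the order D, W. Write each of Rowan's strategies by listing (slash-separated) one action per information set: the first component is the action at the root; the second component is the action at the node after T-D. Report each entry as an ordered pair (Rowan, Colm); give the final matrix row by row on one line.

Row H/Stay: D→(5,4), W→(5,4)
Row H/In: D→(5,4), W→(5,4)
Row T/Stay: D→(0,6), W→(1,1)
Row T/In: D→(4,2), W→(1,1)

H/Stay: (5,4) (5,4) | H/In: (5,4) (5,4) | T/Stay: (0,6) (1,1) | T/In: (4,2) (1,1)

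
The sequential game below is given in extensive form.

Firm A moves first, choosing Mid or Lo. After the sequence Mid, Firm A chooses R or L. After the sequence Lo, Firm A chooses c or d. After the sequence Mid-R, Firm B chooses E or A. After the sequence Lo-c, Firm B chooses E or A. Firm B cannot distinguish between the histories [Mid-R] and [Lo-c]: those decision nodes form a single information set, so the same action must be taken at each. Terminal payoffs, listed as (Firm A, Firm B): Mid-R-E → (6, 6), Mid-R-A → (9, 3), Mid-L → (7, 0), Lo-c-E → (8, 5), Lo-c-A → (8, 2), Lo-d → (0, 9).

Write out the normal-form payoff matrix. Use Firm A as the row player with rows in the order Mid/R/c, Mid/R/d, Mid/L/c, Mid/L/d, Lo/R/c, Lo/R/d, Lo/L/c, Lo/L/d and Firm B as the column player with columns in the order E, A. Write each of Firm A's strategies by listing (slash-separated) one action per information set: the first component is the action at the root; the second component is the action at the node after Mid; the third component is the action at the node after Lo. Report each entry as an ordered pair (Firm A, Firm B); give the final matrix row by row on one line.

               E        A
Mid/R/c    (6,6)    (9,3)
Mid/R/d    (6,6)    (9,3)
Mid/L/c    (7,0)    (7,0)
Mid/L/d    (7,0)    (7,0)
 Lo/R/c    (8,5)    (8,2)
 Lo/R/d    (0,9)    (0,9)
 Lo/L/c    (8,5)    (8,2)
 Lo/L/d    (0,9)    (0,9)

Mid/R/c: (6,6) (9,3) | Mid/R/d: (6,6) (9,3) | Mid/L/c: (7,0) (7,0) | Mid/L/d: (7,0) (7,0) | Lo/R/c: (8,5) (8,2) | Lo/R/d: (0,9) (0,9) | Lo/L/c: (8,5) (8,2) | Lo/L/d: (0,9) (0,9)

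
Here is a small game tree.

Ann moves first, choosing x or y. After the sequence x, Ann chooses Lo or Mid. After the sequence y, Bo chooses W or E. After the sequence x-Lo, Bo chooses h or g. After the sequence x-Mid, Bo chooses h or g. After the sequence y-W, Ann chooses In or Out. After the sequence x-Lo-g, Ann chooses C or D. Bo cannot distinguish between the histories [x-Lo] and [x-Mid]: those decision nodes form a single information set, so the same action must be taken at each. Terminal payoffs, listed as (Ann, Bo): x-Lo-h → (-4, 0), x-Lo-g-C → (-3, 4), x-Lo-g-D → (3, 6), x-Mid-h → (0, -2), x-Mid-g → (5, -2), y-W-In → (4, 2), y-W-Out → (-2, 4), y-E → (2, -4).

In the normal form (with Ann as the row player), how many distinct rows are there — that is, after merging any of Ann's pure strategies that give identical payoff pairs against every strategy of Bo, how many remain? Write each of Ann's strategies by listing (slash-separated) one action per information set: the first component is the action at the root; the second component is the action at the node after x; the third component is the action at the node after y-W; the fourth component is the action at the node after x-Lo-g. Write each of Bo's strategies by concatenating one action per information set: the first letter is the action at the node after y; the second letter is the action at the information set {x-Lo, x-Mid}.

Ann has 16 pure strategies: x/Lo/In/C, x/Lo/In/D, x/Lo/Out/C, x/Lo/Out/D, x/Mid/In/C, x/Mid/In/D, x/Mid/Out/C, x/Mid/Out/D, y/Lo/In/C, y/Lo/In/D, y/Lo/Out/C, y/Lo/Out/D, y/Mid/In/C, y/Mid/In/D, y/Mid/Out/C, y/Mid/Out/D. Columns: Wh, Wg, Eh, Eg.
{x/Lo/In/C, x/Lo/Out/C} → row (-4,0) (-3,4) (-4,0) (-3,4)
{x/Lo/In/D, x/Lo/Out/D} → row (-4,0) (3,6) (-4,0) (3,6)
{x/Mid/In/C, x/Mid/In/D, x/Mid/Out/C, x/Mid/Out/D} → row (0,-2) (5,-2) (0,-2) (5,-2)
{y/Lo/In/C, y/Lo/In/D, y/Mid/In/C, y/Mid/In/D} → row (4,2) (4,2) (2,-4) (2,-4)
{y/Lo/Out/C, y/Lo/Out/D, y/Mid/Out/C, y/Mid/Out/D} → row (-2,4) (-2,4) (2,-4) (2,-4)
That's 5 distinct rows out of 16 strategies.

5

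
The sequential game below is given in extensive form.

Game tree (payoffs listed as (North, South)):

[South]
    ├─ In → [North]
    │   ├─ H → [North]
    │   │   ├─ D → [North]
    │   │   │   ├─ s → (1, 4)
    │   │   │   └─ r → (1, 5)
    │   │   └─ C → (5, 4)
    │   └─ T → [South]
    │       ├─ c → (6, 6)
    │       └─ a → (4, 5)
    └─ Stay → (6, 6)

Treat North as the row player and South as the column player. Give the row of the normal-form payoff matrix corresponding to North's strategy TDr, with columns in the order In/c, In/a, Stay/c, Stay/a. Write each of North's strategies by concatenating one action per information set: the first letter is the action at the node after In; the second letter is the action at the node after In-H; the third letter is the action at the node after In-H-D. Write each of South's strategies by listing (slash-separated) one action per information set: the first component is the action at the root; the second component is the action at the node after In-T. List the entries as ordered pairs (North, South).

vs In/c: South plays In → North plays T at [In] → South plays c at [In-T] → (6, 6)
vs In/a: South plays In → North plays T at [In] → South plays a at [In-T] → (4, 5)
vs Stay/c: South plays Stay → (6, 6)
vs Stay/a: South plays Stay → (6, 6)

(6,6) (4,5) (6,6) (6,6)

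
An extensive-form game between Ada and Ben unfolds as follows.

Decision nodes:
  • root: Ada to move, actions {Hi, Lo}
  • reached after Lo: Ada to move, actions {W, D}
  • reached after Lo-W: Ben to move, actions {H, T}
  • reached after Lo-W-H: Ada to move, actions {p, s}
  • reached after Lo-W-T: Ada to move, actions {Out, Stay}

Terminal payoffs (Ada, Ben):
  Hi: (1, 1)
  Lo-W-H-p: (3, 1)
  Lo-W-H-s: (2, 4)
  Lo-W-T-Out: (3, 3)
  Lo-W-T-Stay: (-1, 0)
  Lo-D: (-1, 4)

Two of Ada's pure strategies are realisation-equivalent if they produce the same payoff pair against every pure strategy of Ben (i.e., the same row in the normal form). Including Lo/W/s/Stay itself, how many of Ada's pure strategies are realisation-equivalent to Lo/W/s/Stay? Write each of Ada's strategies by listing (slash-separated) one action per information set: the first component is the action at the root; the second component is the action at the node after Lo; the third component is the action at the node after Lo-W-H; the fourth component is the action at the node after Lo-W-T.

1

Row for Lo/W/s/Stay (columns H, T): (2,4) (-1,0).
Every one of Ada's information sets is on the play path for some reply by Ben when Ada follows Lo/W/s/Stay.
Changing the action at any of them therefore changes at least one column, so only Lo/W/s/Stay itself gives this row.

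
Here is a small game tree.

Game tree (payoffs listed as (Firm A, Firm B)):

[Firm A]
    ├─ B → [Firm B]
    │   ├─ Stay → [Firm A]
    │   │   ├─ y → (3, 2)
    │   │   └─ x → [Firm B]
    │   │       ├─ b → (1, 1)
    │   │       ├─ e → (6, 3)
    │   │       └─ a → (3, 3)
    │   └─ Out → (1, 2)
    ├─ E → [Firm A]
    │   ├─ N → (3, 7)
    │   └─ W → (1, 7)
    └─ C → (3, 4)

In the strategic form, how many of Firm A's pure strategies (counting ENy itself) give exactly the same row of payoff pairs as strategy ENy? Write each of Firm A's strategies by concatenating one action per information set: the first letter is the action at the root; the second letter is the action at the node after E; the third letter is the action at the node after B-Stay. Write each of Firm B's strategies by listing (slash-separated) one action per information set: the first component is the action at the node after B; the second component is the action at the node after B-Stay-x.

2

Row for ENy (columns Stay/b, Stay/e, Stay/a, Out/b, Out/e, Out/a): (3,7) (3,7) (3,7) (3,7) (3,7) (3,7).
Under ENy, Firm A's choice at the node after B-Stay can never be reached regardless of what Firm B does, so varying those choices leaves every outcome unchanged.
Holding the reachable choices fixed and varying the unreachable one freely already gives 2 equivalent strategies.
No other strategy reproduces this row, so those 2 are the full class: ENy, ENx.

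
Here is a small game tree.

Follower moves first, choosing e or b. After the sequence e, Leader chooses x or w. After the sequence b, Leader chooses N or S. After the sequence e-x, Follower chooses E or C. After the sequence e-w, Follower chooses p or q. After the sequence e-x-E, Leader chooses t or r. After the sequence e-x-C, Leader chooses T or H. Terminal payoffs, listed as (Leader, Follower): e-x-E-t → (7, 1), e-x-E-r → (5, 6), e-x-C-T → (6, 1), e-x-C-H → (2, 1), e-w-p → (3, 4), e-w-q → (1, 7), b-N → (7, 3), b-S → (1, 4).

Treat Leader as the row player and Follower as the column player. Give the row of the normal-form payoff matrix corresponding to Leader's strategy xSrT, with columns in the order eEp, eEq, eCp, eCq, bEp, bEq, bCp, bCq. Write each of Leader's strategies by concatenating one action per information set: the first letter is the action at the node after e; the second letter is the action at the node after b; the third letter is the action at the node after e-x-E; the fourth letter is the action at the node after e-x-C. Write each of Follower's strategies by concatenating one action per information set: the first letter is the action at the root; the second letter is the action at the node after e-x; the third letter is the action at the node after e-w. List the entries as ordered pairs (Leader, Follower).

(5,6) (5,6) (6,1) (6,1) (1,4) (1,4) (1,4) (1,4)

vs eEp: Follower plays e → Leader plays x at [e] → Follower plays E at [e-x] → Leader plays r at [e-x-E] → (5, 6)
vs eEq: Follower plays e → Leader plays x at [e] → Follower plays E at [e-x] → Leader plays r at [e-x-E] → (5, 6)
vs eCp: Follower plays e → Leader plays x at [e] → Follower plays C at [e-x] → Leader plays T at [e-x-C] → (6, 1)
vs eCq: Follower plays e → Leader plays x at [e] → Follower plays C at [e-x] → Leader plays T at [e-x-C] → (6, 1)
vs bEp: Follower plays b → Leader plays S at [b] → (1, 4)
vs bEq: Follower plays b → Leader plays S at [b] → (1, 4)
vs bCp: Follower plays b → Leader plays S at [b] → (1, 4)
vs bCq: Follower plays b → Leader plays S at [b] → (1, 4)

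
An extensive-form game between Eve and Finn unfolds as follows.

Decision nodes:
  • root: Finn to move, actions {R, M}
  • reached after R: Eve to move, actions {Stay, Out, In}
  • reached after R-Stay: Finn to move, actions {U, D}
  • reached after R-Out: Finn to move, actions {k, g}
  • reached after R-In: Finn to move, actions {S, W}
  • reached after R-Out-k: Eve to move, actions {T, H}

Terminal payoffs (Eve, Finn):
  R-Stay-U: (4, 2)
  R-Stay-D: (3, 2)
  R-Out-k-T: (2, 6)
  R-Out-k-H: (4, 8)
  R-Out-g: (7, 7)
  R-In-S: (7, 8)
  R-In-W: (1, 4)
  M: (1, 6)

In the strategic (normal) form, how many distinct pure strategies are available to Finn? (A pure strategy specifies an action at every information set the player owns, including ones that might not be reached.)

16

Finn owns the root with actions {R, M} — two choices.
Finn owns the node after R-Stay with actions {U, D} — two choices.
Finn owns the node after R-Out with actions {k, g} — two choices.
Finn owns the node after R-In with actions {S, W} — two choices.
A pure strategy fixes one action at each information set independently, so the count is the product 2 × 2 × 2 × 2 = 16.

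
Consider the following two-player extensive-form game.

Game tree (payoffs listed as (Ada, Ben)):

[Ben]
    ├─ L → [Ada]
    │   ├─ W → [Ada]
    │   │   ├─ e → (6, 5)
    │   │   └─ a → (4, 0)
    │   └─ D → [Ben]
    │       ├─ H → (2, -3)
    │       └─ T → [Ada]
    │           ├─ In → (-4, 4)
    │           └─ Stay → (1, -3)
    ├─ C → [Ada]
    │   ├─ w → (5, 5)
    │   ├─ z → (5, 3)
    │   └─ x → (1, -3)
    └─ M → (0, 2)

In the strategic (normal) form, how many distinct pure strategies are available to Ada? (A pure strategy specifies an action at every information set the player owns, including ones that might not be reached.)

Ada owns the node after L with actions {W, D} — two choices.
Ada owns the node after C with actions {w, z, x} — three choices.
Ada owns the node after L-W with actions {e, a} — two choices.
Ada owns the node after L-D-T with actions {In, Stay} — two choices.
A pure strategy fixes one action at each information set independently, so the count is the product 2 × 3 × 2 × 2 = 24.

24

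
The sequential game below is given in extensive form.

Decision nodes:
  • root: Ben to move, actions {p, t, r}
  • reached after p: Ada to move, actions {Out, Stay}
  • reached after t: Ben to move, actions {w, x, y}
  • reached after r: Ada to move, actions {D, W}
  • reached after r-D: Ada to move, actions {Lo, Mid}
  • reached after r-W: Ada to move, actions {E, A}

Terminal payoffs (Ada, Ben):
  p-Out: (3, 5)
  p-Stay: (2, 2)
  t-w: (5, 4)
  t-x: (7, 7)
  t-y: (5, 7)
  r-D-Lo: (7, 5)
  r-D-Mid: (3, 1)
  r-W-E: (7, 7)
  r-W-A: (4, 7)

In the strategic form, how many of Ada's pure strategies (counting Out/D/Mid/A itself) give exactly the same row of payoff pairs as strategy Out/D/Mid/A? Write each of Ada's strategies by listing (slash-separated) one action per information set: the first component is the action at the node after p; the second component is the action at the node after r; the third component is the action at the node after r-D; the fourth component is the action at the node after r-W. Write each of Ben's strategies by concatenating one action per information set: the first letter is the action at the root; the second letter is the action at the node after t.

2

Row for Out/D/Mid/A (columns pw, px, py, tw, tx, ty, rw, rx, ry): (3,5) (3,5) (3,5) (5,4) (7,7) (5,7) (3,1) (3,1) (3,1).
Under Out/D/Mid/A, Ada's choice at the node after r-W can never be reached regardless of what Ben does, so varying those choices leaves every outcome unchanged.
Holding the reachable choices fixed and varying the unreachable one freely already gives 2 equivalent strategies.
No other strategy reproduces this row, so those 2 are the full class: Out/D/Mid/E, Out/D/Mid/A.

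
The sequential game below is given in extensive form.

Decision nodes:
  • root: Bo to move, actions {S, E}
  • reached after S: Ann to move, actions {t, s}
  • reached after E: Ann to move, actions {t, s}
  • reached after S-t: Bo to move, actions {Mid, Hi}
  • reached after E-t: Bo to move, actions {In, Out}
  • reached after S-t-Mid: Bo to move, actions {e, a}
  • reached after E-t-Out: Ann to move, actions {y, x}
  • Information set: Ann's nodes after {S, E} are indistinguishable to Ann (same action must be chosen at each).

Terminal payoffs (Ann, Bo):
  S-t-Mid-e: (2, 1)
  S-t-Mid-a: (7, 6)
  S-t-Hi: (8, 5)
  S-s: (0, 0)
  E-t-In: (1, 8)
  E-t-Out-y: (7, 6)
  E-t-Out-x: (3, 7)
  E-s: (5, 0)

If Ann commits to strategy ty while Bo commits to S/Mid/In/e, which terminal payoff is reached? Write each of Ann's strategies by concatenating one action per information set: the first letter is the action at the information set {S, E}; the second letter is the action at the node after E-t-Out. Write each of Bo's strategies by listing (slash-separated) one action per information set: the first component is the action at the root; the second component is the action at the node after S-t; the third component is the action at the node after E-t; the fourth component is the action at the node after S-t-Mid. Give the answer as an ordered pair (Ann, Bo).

Trace the play path from the root:
  Bo plays S
  Ann plays t at [S]
  Bo plays Mid at [S-t]
  Bo plays e at [S-t-Mid]
→ terminal payoff (2, 1).
(Ann's choice at the node after E-t-Out is never reached on this path, so it doesn't affect the outcome.)

(2, 1)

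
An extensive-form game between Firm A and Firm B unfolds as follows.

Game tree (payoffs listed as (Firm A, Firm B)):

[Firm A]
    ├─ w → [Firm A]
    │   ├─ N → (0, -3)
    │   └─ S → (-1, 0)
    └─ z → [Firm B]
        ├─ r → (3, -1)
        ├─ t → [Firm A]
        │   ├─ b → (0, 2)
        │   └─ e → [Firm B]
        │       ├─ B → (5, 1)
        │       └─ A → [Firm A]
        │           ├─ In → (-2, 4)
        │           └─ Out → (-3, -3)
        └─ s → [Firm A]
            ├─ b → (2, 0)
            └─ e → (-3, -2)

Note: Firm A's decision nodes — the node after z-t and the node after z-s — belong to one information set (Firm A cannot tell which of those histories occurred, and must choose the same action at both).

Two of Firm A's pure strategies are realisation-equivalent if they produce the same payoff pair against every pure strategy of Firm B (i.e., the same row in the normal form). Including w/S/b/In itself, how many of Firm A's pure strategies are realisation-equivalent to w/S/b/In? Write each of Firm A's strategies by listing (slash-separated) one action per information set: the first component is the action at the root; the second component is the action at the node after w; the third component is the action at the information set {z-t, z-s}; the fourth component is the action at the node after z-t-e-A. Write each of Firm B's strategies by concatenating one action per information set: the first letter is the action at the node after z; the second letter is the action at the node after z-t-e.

Row for w/S/b/In (columns rB, rA, tB, tA, sB, sA): (-1,0) (-1,0) (-1,0) (-1,0) (-1,0) (-1,0).
Under w/S/b/In, Firm A's choice at the information set {z-t, z-s} and at the node after z-t-e-A can never be reached regardless of what Firm B does, so varying those choices leaves every outcome unchanged.
Holding the reachable choices fixed and varying the unreachable ones freely already gives 2 × 2 = 4 equivalent strategies.
No other strategy reproduces this row, so those 4 are the full class: w/S/b/In, w/S/b/Out, w/S/e/In, w/S/e/Out.

4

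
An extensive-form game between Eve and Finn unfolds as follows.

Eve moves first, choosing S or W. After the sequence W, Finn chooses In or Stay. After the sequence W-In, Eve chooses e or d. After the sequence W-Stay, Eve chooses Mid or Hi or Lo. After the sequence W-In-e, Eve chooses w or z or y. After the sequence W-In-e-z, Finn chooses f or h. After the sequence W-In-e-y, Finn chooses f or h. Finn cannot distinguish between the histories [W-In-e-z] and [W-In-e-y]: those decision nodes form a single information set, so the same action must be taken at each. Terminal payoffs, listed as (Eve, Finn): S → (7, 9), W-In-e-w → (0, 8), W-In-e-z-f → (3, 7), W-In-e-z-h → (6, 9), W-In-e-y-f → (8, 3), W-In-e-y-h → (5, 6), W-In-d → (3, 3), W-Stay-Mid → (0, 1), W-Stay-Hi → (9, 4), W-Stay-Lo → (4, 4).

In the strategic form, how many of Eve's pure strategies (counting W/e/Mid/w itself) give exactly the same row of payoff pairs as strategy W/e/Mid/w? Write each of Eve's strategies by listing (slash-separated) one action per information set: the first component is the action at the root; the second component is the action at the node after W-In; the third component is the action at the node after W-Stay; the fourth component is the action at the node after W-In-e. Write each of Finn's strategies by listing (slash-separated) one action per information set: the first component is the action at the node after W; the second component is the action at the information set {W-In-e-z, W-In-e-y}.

1

Row for W/e/Mid/w (columns In/f, In/h, Stay/f, Stay/h): (0,8) (0,8) (0,1) (0,1).
Every one of Eve's information sets is on the play path for some reply by Finn when Eve follows W/e/Mid/w.
Changing the action at any of them therefore changes at least one column, so only W/e/Mid/w itself gives this row.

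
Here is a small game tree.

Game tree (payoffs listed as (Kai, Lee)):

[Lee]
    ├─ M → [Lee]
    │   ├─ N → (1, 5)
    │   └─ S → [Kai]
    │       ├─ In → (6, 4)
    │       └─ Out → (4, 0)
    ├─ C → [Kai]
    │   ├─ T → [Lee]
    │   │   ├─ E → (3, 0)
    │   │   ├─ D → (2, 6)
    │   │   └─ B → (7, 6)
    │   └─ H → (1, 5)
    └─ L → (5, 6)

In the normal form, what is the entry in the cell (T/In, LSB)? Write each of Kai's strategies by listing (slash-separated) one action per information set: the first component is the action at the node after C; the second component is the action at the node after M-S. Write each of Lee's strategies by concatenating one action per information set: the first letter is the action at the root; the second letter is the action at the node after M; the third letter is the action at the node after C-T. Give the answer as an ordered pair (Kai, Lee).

(5, 6)

Trace the play path from the root:
  Lee plays L
→ terminal payoff (5, 6).
(Kai's choice at the node after C is never reached on this path, so it doesn't affect the outcome.)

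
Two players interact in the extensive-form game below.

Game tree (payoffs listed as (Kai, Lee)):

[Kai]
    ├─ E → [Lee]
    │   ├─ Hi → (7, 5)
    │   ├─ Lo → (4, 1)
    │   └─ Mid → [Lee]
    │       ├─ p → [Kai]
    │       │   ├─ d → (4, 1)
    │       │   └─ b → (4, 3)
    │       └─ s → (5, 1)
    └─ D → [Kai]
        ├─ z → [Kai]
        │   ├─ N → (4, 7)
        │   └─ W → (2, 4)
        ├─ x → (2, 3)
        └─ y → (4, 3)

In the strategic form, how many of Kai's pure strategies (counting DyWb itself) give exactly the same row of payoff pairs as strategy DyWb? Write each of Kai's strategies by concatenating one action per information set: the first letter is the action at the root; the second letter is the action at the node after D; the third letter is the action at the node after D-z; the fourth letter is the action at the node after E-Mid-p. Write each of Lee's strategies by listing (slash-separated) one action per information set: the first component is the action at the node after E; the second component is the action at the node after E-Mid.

4

Row for DyWb (columns Hi/p, Hi/s, Lo/p, Lo/s, Mid/p, Mid/s): (4,3) (4,3) (4,3) (4,3) (4,3) (4,3).
Under DyWb, Kai's choice at the node after D-z and at the node after E-Mid-p can never be reached regardless of what Lee does, so varying those choices leaves every outcome unchanged.
Holding the reachable choices fixed and varying the unreachable ones freely already gives 2 × 2 = 4 equivalent strategies.
No other strategy reproduces this row, so those 4 are the full class: DyNd, DyNb, DyWd, DyWb.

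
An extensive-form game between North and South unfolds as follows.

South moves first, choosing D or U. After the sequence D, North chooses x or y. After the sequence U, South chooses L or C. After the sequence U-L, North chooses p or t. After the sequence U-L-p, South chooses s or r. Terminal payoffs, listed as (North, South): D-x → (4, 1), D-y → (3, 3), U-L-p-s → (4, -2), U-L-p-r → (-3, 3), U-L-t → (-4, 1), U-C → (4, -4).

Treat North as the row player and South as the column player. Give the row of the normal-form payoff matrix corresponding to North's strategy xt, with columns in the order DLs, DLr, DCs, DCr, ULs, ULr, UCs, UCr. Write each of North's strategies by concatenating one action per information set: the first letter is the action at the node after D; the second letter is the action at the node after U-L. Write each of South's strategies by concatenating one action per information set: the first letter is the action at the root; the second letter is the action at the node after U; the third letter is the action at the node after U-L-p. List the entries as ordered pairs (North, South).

(4,1) (4,1) (4,1) (4,1) (-4,1) (-4,1) (4,-4) (4,-4)

vs DLs: South plays D → North plays x at [D] → (4, 1)
vs DLr: South plays D → North plays x at [D] → (4, 1)
vs DCs: South plays D → North plays x at [D] → (4, 1)
vs DCr: South plays D → North plays x at [D] → (4, 1)
vs ULs: South plays U → South plays L at [U] → North plays t at [U-L] → (-4, 1)
vs ULr: South plays U → South plays L at [U] → North plays t at [U-L] → (-4, 1)
vs UCs: South plays U → South plays C at [U] → (4, -4)
vs UCr: South plays U → South plays C at [U] → (4, -4)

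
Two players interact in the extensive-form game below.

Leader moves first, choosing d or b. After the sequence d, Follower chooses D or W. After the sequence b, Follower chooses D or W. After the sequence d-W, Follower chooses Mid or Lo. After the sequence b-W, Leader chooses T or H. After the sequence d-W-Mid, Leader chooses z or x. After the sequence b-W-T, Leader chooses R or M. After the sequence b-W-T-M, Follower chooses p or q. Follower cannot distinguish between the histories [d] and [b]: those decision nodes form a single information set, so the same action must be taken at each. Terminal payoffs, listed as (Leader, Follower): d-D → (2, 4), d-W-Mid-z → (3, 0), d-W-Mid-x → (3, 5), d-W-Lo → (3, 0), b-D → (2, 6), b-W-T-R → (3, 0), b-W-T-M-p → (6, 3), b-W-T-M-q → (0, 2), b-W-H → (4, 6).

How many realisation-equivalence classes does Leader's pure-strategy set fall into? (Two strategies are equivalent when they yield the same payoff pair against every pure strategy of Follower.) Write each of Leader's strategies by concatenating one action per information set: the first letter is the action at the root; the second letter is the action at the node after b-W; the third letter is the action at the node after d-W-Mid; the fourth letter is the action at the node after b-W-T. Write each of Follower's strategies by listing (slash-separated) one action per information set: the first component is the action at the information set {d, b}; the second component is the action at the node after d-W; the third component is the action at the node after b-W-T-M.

Leader has 16 pure strategies: dTzR, dTzM, dTxR, dTxM, dHzR, dHzM, dHxR, dHxM, bTzR, bTzM, bTxR, bTxM, bHzR, bHzM, bHxR, bHxM. Columns: D/Mid/p, D/Mid/q, D/Lo/p, D/Lo/q, W/Mid/p, W/Mid/q, W/Lo/p, W/Lo/q.
{dTzR, dTzM, dHzR, dHzM} → row (2,4) (2,4) (2,4) (2,4) (3,0) (3,0) (3,0) (3,0)
{dTxR, dTxM, dHxR, dHxM} → row (2,4) (2,4) (2,4) (2,4) (3,5) (3,5) (3,0) (3,0)
{bTzR, bTxR} → row (2,6) (2,6) (2,6) (2,6) (3,0) (3,0) (3,0) (3,0)
{bTzM, bTxM} → row (2,6) (2,6) (2,6) (2,6) (6,3) (0,2) (6,3) (0,2)
{bHzR, bHzM, bHxR, bHxM} → row (2,6) (2,6) (2,6) (2,6) (4,6) (4,6) (4,6) (4,6)
That's 5 distinct rows out of 16 strategies.

5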